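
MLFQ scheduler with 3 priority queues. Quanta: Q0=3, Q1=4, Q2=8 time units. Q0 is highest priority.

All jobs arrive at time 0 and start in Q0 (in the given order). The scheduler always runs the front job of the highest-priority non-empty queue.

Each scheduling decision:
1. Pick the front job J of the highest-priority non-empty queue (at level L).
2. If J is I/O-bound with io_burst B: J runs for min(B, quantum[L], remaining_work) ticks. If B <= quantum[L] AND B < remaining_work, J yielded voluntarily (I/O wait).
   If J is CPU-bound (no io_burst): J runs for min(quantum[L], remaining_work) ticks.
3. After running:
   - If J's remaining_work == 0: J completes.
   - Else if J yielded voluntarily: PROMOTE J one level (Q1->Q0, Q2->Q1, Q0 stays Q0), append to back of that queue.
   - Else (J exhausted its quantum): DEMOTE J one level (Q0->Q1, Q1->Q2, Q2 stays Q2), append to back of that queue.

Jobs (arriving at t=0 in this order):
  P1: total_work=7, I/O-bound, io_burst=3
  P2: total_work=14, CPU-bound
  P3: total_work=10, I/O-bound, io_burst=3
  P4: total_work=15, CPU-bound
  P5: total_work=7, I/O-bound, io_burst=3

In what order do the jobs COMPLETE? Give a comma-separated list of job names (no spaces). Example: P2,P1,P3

t=0-3: P1@Q0 runs 3, rem=4, I/O yield, promote→Q0. Q0=[P2,P3,P4,P5,P1] Q1=[] Q2=[]
t=3-6: P2@Q0 runs 3, rem=11, quantum used, demote→Q1. Q0=[P3,P4,P5,P1] Q1=[P2] Q2=[]
t=6-9: P3@Q0 runs 3, rem=7, I/O yield, promote→Q0. Q0=[P4,P5,P1,P3] Q1=[P2] Q2=[]
t=9-12: P4@Q0 runs 3, rem=12, quantum used, demote→Q1. Q0=[P5,P1,P3] Q1=[P2,P4] Q2=[]
t=12-15: P5@Q0 runs 3, rem=4, I/O yield, promote→Q0. Q0=[P1,P3,P5] Q1=[P2,P4] Q2=[]
t=15-18: P1@Q0 runs 3, rem=1, I/O yield, promote→Q0. Q0=[P3,P5,P1] Q1=[P2,P4] Q2=[]
t=18-21: P3@Q0 runs 3, rem=4, I/O yield, promote→Q0. Q0=[P5,P1,P3] Q1=[P2,P4] Q2=[]
t=21-24: P5@Q0 runs 3, rem=1, I/O yield, promote→Q0. Q0=[P1,P3,P5] Q1=[P2,P4] Q2=[]
t=24-25: P1@Q0 runs 1, rem=0, completes. Q0=[P3,P5] Q1=[P2,P4] Q2=[]
t=25-28: P3@Q0 runs 3, rem=1, I/O yield, promote→Q0. Q0=[P5,P3] Q1=[P2,P4] Q2=[]
t=28-29: P5@Q0 runs 1, rem=0, completes. Q0=[P3] Q1=[P2,P4] Q2=[]
t=29-30: P3@Q0 runs 1, rem=0, completes. Q0=[] Q1=[P2,P4] Q2=[]
t=30-34: P2@Q1 runs 4, rem=7, quantum used, demote→Q2. Q0=[] Q1=[P4] Q2=[P2]
t=34-38: P4@Q1 runs 4, rem=8, quantum used, demote→Q2. Q0=[] Q1=[] Q2=[P2,P4]
t=38-45: P2@Q2 runs 7, rem=0, completes. Q0=[] Q1=[] Q2=[P4]
t=45-53: P4@Q2 runs 8, rem=0, completes. Q0=[] Q1=[] Q2=[]

Answer: P1,P5,P3,P2,P4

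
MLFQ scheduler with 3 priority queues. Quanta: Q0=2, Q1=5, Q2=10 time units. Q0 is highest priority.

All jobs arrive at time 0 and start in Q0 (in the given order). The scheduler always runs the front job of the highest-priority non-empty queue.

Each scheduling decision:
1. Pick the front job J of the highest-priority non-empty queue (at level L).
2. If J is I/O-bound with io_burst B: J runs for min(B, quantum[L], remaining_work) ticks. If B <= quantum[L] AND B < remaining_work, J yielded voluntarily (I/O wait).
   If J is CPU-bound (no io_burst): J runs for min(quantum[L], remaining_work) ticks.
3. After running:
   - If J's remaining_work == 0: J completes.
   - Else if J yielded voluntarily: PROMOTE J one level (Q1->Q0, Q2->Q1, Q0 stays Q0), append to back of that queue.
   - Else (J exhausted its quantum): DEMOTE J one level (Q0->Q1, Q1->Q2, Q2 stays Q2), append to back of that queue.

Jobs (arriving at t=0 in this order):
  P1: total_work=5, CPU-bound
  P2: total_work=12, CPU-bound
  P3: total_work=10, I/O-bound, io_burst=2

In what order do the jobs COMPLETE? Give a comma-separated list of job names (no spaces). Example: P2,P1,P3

Answer: P3,P1,P2

Derivation:
t=0-2: P1@Q0 runs 2, rem=3, quantum used, demote→Q1. Q0=[P2,P3] Q1=[P1] Q2=[]
t=2-4: P2@Q0 runs 2, rem=10, quantum used, demote→Q1. Q0=[P3] Q1=[P1,P2] Q2=[]
t=4-6: P3@Q0 runs 2, rem=8, I/O yield, promote→Q0. Q0=[P3] Q1=[P1,P2] Q2=[]
t=6-8: P3@Q0 runs 2, rem=6, I/O yield, promote→Q0. Q0=[P3] Q1=[P1,P2] Q2=[]
t=8-10: P3@Q0 runs 2, rem=4, I/O yield, promote→Q0. Q0=[P3] Q1=[P1,P2] Q2=[]
t=10-12: P3@Q0 runs 2, rem=2, I/O yield, promote→Q0. Q0=[P3] Q1=[P1,P2] Q2=[]
t=12-14: P3@Q0 runs 2, rem=0, completes. Q0=[] Q1=[P1,P2] Q2=[]
t=14-17: P1@Q1 runs 3, rem=0, completes. Q0=[] Q1=[P2] Q2=[]
t=17-22: P2@Q1 runs 5, rem=5, quantum used, demote→Q2. Q0=[] Q1=[] Q2=[P2]
t=22-27: P2@Q2 runs 5, rem=0, completes. Q0=[] Q1=[] Q2=[]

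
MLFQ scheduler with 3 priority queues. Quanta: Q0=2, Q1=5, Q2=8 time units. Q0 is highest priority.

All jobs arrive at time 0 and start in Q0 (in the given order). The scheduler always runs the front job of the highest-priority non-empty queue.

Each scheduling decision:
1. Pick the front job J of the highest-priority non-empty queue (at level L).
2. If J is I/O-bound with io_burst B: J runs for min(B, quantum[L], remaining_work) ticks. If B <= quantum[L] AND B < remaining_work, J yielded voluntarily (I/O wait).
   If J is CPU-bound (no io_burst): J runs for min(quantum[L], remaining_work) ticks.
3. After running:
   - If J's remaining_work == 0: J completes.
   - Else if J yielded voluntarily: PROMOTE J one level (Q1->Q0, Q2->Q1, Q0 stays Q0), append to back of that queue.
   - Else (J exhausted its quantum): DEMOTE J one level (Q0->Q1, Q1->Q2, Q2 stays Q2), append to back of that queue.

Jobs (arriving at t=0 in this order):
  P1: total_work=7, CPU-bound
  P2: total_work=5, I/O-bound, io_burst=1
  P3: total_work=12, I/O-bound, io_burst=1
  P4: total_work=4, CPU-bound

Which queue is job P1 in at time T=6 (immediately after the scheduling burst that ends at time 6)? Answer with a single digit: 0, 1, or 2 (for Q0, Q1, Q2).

t=0-2: P1@Q0 runs 2, rem=5, quantum used, demote→Q1. Q0=[P2,P3,P4] Q1=[P1] Q2=[]
t=2-3: P2@Q0 runs 1, rem=4, I/O yield, promote→Q0. Q0=[P3,P4,P2] Q1=[P1] Q2=[]
t=3-4: P3@Q0 runs 1, rem=11, I/O yield, promote→Q0. Q0=[P4,P2,P3] Q1=[P1] Q2=[]
t=4-6: P4@Q0 runs 2, rem=2, quantum used, demote→Q1. Q0=[P2,P3] Q1=[P1,P4] Q2=[]
t=6-7: P2@Q0 runs 1, rem=3, I/O yield, promote→Q0. Q0=[P3,P2] Q1=[P1,P4] Q2=[]
t=7-8: P3@Q0 runs 1, rem=10, I/O yield, promote→Q0. Q0=[P2,P3] Q1=[P1,P4] Q2=[]
t=8-9: P2@Q0 runs 1, rem=2, I/O yield, promote→Q0. Q0=[P3,P2] Q1=[P1,P4] Q2=[]
t=9-10: P3@Q0 runs 1, rem=9, I/O yield, promote→Q0. Q0=[P2,P3] Q1=[P1,P4] Q2=[]
t=10-11: P2@Q0 runs 1, rem=1, I/O yield, promote→Q0. Q0=[P3,P2] Q1=[P1,P4] Q2=[]
t=11-12: P3@Q0 runs 1, rem=8, I/O yield, promote→Q0. Q0=[P2,P3] Q1=[P1,P4] Q2=[]
t=12-13: P2@Q0 runs 1, rem=0, completes. Q0=[P3] Q1=[P1,P4] Q2=[]
t=13-14: P3@Q0 runs 1, rem=7, I/O yield, promote→Q0. Q0=[P3] Q1=[P1,P4] Q2=[]
t=14-15: P3@Q0 runs 1, rem=6, I/O yield, promote→Q0. Q0=[P3] Q1=[P1,P4] Q2=[]
t=15-16: P3@Q0 runs 1, rem=5, I/O yield, promote→Q0. Q0=[P3] Q1=[P1,P4] Q2=[]
t=16-17: P3@Q0 runs 1, rem=4, I/O yield, promote→Q0. Q0=[P3] Q1=[P1,P4] Q2=[]
t=17-18: P3@Q0 runs 1, rem=3, I/O yield, promote→Q0. Q0=[P3] Q1=[P1,P4] Q2=[]
t=18-19: P3@Q0 runs 1, rem=2, I/O yield, promote→Q0. Q0=[P3] Q1=[P1,P4] Q2=[]
t=19-20: P3@Q0 runs 1, rem=1, I/O yield, promote→Q0. Q0=[P3] Q1=[P1,P4] Q2=[]
t=20-21: P3@Q0 runs 1, rem=0, completes. Q0=[] Q1=[P1,P4] Q2=[]
t=21-26: P1@Q1 runs 5, rem=0, completes. Q0=[] Q1=[P4] Q2=[]
t=26-28: P4@Q1 runs 2, rem=0, completes. Q0=[] Q1=[] Q2=[]

Answer: 1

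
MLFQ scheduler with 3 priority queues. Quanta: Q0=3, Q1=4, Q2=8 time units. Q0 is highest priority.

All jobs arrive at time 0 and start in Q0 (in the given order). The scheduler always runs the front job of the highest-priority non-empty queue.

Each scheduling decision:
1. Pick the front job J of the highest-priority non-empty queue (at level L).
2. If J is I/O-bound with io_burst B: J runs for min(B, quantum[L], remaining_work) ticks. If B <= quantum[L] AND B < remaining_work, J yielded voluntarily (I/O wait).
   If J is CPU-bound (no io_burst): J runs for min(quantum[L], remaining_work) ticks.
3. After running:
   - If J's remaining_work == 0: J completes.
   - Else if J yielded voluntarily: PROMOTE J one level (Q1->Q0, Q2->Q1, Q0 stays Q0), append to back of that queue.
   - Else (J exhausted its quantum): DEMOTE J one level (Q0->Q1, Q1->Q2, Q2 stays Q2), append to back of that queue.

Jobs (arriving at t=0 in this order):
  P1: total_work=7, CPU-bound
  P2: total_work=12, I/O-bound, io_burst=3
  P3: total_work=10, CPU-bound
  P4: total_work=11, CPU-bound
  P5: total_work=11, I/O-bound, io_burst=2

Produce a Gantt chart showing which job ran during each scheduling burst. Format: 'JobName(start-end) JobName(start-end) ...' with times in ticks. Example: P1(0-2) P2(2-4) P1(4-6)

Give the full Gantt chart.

t=0-3: P1@Q0 runs 3, rem=4, quantum used, demote→Q1. Q0=[P2,P3,P4,P5] Q1=[P1] Q2=[]
t=3-6: P2@Q0 runs 3, rem=9, I/O yield, promote→Q0. Q0=[P3,P4,P5,P2] Q1=[P1] Q2=[]
t=6-9: P3@Q0 runs 3, rem=7, quantum used, demote→Q1. Q0=[P4,P5,P2] Q1=[P1,P3] Q2=[]
t=9-12: P4@Q0 runs 3, rem=8, quantum used, demote→Q1. Q0=[P5,P2] Q1=[P1,P3,P4] Q2=[]
t=12-14: P5@Q0 runs 2, rem=9, I/O yield, promote→Q0. Q0=[P2,P5] Q1=[P1,P3,P4] Q2=[]
t=14-17: P2@Q0 runs 3, rem=6, I/O yield, promote→Q0. Q0=[P5,P2] Q1=[P1,P3,P4] Q2=[]
t=17-19: P5@Q0 runs 2, rem=7, I/O yield, promote→Q0. Q0=[P2,P5] Q1=[P1,P3,P4] Q2=[]
t=19-22: P2@Q0 runs 3, rem=3, I/O yield, promote→Q0. Q0=[P5,P2] Q1=[P1,P3,P4] Q2=[]
t=22-24: P5@Q0 runs 2, rem=5, I/O yield, promote→Q0. Q0=[P2,P5] Q1=[P1,P3,P4] Q2=[]
t=24-27: P2@Q0 runs 3, rem=0, completes. Q0=[P5] Q1=[P1,P3,P4] Q2=[]
t=27-29: P5@Q0 runs 2, rem=3, I/O yield, promote→Q0. Q0=[P5] Q1=[P1,P3,P4] Q2=[]
t=29-31: P5@Q0 runs 2, rem=1, I/O yield, promote→Q0. Q0=[P5] Q1=[P1,P3,P4] Q2=[]
t=31-32: P5@Q0 runs 1, rem=0, completes. Q0=[] Q1=[P1,P3,P4] Q2=[]
t=32-36: P1@Q1 runs 4, rem=0, completes. Q0=[] Q1=[P3,P4] Q2=[]
t=36-40: P3@Q1 runs 4, rem=3, quantum used, demote→Q2. Q0=[] Q1=[P4] Q2=[P3]
t=40-44: P4@Q1 runs 4, rem=4, quantum used, demote→Q2. Q0=[] Q1=[] Q2=[P3,P4]
t=44-47: P3@Q2 runs 3, rem=0, completes. Q0=[] Q1=[] Q2=[P4]
t=47-51: P4@Q2 runs 4, rem=0, completes. Q0=[] Q1=[] Q2=[]

Answer: P1(0-3) P2(3-6) P3(6-9) P4(9-12) P5(12-14) P2(14-17) P5(17-19) P2(19-22) P5(22-24) P2(24-27) P5(27-29) P5(29-31) P5(31-32) P1(32-36) P3(36-40) P4(40-44) P3(44-47) P4(47-51)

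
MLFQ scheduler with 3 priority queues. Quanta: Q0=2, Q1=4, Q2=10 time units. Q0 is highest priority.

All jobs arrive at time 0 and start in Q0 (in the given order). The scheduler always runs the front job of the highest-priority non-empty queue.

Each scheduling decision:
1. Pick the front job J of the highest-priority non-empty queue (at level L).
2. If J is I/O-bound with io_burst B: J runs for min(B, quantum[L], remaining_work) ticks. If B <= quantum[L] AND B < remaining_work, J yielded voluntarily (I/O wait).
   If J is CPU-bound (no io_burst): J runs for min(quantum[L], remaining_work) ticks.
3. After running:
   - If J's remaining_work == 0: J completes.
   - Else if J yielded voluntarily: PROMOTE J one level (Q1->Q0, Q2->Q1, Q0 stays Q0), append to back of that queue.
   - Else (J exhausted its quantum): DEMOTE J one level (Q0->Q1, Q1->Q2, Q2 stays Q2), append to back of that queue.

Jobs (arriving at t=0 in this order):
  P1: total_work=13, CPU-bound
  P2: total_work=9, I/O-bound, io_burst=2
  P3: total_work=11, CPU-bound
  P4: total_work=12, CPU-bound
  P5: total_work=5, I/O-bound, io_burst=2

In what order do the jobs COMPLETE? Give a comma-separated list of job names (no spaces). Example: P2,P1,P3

t=0-2: P1@Q0 runs 2, rem=11, quantum used, demote→Q1. Q0=[P2,P3,P4,P5] Q1=[P1] Q2=[]
t=2-4: P2@Q0 runs 2, rem=7, I/O yield, promote→Q0. Q0=[P3,P4,P5,P2] Q1=[P1] Q2=[]
t=4-6: P3@Q0 runs 2, rem=9, quantum used, demote→Q1. Q0=[P4,P5,P2] Q1=[P1,P3] Q2=[]
t=6-8: P4@Q0 runs 2, rem=10, quantum used, demote→Q1. Q0=[P5,P2] Q1=[P1,P3,P4] Q2=[]
t=8-10: P5@Q0 runs 2, rem=3, I/O yield, promote→Q0. Q0=[P2,P5] Q1=[P1,P3,P4] Q2=[]
t=10-12: P2@Q0 runs 2, rem=5, I/O yield, promote→Q0. Q0=[P5,P2] Q1=[P1,P3,P4] Q2=[]
t=12-14: P5@Q0 runs 2, rem=1, I/O yield, promote→Q0. Q0=[P2,P5] Q1=[P1,P3,P4] Q2=[]
t=14-16: P2@Q0 runs 2, rem=3, I/O yield, promote→Q0. Q0=[P5,P2] Q1=[P1,P3,P4] Q2=[]
t=16-17: P5@Q0 runs 1, rem=0, completes. Q0=[P2] Q1=[P1,P3,P4] Q2=[]
t=17-19: P2@Q0 runs 2, rem=1, I/O yield, promote→Q0. Q0=[P2] Q1=[P1,P3,P4] Q2=[]
t=19-20: P2@Q0 runs 1, rem=0, completes. Q0=[] Q1=[P1,P3,P4] Q2=[]
t=20-24: P1@Q1 runs 4, rem=7, quantum used, demote→Q2. Q0=[] Q1=[P3,P4] Q2=[P1]
t=24-28: P3@Q1 runs 4, rem=5, quantum used, demote→Q2. Q0=[] Q1=[P4] Q2=[P1,P3]
t=28-32: P4@Q1 runs 4, rem=6, quantum used, demote→Q2. Q0=[] Q1=[] Q2=[P1,P3,P4]
t=32-39: P1@Q2 runs 7, rem=0, completes. Q0=[] Q1=[] Q2=[P3,P4]
t=39-44: P3@Q2 runs 5, rem=0, completes. Q0=[] Q1=[] Q2=[P4]
t=44-50: P4@Q2 runs 6, rem=0, completes. Q0=[] Q1=[] Q2=[]

Answer: P5,P2,P1,P3,P4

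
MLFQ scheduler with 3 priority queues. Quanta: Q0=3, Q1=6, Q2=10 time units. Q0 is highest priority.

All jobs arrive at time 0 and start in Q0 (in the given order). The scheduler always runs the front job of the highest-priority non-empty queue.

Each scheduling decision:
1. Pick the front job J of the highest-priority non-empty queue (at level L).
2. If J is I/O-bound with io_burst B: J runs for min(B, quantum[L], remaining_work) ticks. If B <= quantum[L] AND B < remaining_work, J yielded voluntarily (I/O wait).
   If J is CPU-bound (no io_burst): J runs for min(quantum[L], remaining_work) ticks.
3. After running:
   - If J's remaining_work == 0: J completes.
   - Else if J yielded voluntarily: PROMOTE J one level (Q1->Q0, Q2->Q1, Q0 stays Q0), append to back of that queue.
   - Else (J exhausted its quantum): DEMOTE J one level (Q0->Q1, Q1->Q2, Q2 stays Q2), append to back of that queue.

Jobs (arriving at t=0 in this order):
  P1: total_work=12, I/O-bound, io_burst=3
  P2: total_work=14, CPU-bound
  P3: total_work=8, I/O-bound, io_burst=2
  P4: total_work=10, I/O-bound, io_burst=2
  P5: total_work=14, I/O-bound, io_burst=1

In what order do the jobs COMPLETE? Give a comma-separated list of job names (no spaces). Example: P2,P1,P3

t=0-3: P1@Q0 runs 3, rem=9, I/O yield, promote→Q0. Q0=[P2,P3,P4,P5,P1] Q1=[] Q2=[]
t=3-6: P2@Q0 runs 3, rem=11, quantum used, demote→Q1. Q0=[P3,P4,P5,P1] Q1=[P2] Q2=[]
t=6-8: P3@Q0 runs 2, rem=6, I/O yield, promote→Q0. Q0=[P4,P5,P1,P3] Q1=[P2] Q2=[]
t=8-10: P4@Q0 runs 2, rem=8, I/O yield, promote→Q0. Q0=[P5,P1,P3,P4] Q1=[P2] Q2=[]
t=10-11: P5@Q0 runs 1, rem=13, I/O yield, promote→Q0. Q0=[P1,P3,P4,P5] Q1=[P2] Q2=[]
t=11-14: P1@Q0 runs 3, rem=6, I/O yield, promote→Q0. Q0=[P3,P4,P5,P1] Q1=[P2] Q2=[]
t=14-16: P3@Q0 runs 2, rem=4, I/O yield, promote→Q0. Q0=[P4,P5,P1,P3] Q1=[P2] Q2=[]
t=16-18: P4@Q0 runs 2, rem=6, I/O yield, promote→Q0. Q0=[P5,P1,P3,P4] Q1=[P2] Q2=[]
t=18-19: P5@Q0 runs 1, rem=12, I/O yield, promote→Q0. Q0=[P1,P3,P4,P5] Q1=[P2] Q2=[]
t=19-22: P1@Q0 runs 3, rem=3, I/O yield, promote→Q0. Q0=[P3,P4,P5,P1] Q1=[P2] Q2=[]
t=22-24: P3@Q0 runs 2, rem=2, I/O yield, promote→Q0. Q0=[P4,P5,P1,P3] Q1=[P2] Q2=[]
t=24-26: P4@Q0 runs 2, rem=4, I/O yield, promote→Q0. Q0=[P5,P1,P3,P4] Q1=[P2] Q2=[]
t=26-27: P5@Q0 runs 1, rem=11, I/O yield, promote→Q0. Q0=[P1,P3,P4,P5] Q1=[P2] Q2=[]
t=27-30: P1@Q0 runs 3, rem=0, completes. Q0=[P3,P4,P5] Q1=[P2] Q2=[]
t=30-32: P3@Q0 runs 2, rem=0, completes. Q0=[P4,P5] Q1=[P2] Q2=[]
t=32-34: P4@Q0 runs 2, rem=2, I/O yield, promote→Q0. Q0=[P5,P4] Q1=[P2] Q2=[]
t=34-35: P5@Q0 runs 1, rem=10, I/O yield, promote→Q0. Q0=[P4,P5] Q1=[P2] Q2=[]
t=35-37: P4@Q0 runs 2, rem=0, completes. Q0=[P5] Q1=[P2] Q2=[]
t=37-38: P5@Q0 runs 1, rem=9, I/O yield, promote→Q0. Q0=[P5] Q1=[P2] Q2=[]
t=38-39: P5@Q0 runs 1, rem=8, I/O yield, promote→Q0. Q0=[P5] Q1=[P2] Q2=[]
t=39-40: P5@Q0 runs 1, rem=7, I/O yield, promote→Q0. Q0=[P5] Q1=[P2] Q2=[]
t=40-41: P5@Q0 runs 1, rem=6, I/O yield, promote→Q0. Q0=[P5] Q1=[P2] Q2=[]
t=41-42: P5@Q0 runs 1, rem=5, I/O yield, promote→Q0. Q0=[P5] Q1=[P2] Q2=[]
t=42-43: P5@Q0 runs 1, rem=4, I/O yield, promote→Q0. Q0=[P5] Q1=[P2] Q2=[]
t=43-44: P5@Q0 runs 1, rem=3, I/O yield, promote→Q0. Q0=[P5] Q1=[P2] Q2=[]
t=44-45: P5@Q0 runs 1, rem=2, I/O yield, promote→Q0. Q0=[P5] Q1=[P2] Q2=[]
t=45-46: P5@Q0 runs 1, rem=1, I/O yield, promote→Q0. Q0=[P5] Q1=[P2] Q2=[]
t=46-47: P5@Q0 runs 1, rem=0, completes. Q0=[] Q1=[P2] Q2=[]
t=47-53: P2@Q1 runs 6, rem=5, quantum used, demote→Q2. Q0=[] Q1=[] Q2=[P2]
t=53-58: P2@Q2 runs 5, rem=0, completes. Q0=[] Q1=[] Q2=[]

Answer: P1,P3,P4,P5,P2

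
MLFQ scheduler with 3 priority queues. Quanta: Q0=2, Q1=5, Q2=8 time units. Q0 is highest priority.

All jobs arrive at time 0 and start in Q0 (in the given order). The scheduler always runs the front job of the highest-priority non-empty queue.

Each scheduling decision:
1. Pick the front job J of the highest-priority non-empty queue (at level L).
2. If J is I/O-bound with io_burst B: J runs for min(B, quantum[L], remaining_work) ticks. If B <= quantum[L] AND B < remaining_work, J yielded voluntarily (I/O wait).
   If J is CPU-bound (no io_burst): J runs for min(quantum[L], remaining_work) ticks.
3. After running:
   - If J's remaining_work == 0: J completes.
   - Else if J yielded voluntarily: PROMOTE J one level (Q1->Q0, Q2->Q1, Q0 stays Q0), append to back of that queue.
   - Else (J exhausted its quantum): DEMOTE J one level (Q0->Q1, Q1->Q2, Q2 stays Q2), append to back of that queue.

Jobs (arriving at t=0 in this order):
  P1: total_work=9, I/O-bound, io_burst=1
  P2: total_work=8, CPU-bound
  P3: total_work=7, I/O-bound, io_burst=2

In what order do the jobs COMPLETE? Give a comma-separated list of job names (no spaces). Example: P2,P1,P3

t=0-1: P1@Q0 runs 1, rem=8, I/O yield, promote→Q0. Q0=[P2,P3,P1] Q1=[] Q2=[]
t=1-3: P2@Q0 runs 2, rem=6, quantum used, demote→Q1. Q0=[P3,P1] Q1=[P2] Q2=[]
t=3-5: P3@Q0 runs 2, rem=5, I/O yield, promote→Q0. Q0=[P1,P3] Q1=[P2] Q2=[]
t=5-6: P1@Q0 runs 1, rem=7, I/O yield, promote→Q0. Q0=[P3,P1] Q1=[P2] Q2=[]
t=6-8: P3@Q0 runs 2, rem=3, I/O yield, promote→Q0. Q0=[P1,P3] Q1=[P2] Q2=[]
t=8-9: P1@Q0 runs 1, rem=6, I/O yield, promote→Q0. Q0=[P3,P1] Q1=[P2] Q2=[]
t=9-11: P3@Q0 runs 2, rem=1, I/O yield, promote→Q0. Q0=[P1,P3] Q1=[P2] Q2=[]
t=11-12: P1@Q0 runs 1, rem=5, I/O yield, promote→Q0. Q0=[P3,P1] Q1=[P2] Q2=[]
t=12-13: P3@Q0 runs 1, rem=0, completes. Q0=[P1] Q1=[P2] Q2=[]
t=13-14: P1@Q0 runs 1, rem=4, I/O yield, promote→Q0. Q0=[P1] Q1=[P2] Q2=[]
t=14-15: P1@Q0 runs 1, rem=3, I/O yield, promote→Q0. Q0=[P1] Q1=[P2] Q2=[]
t=15-16: P1@Q0 runs 1, rem=2, I/O yield, promote→Q0. Q0=[P1] Q1=[P2] Q2=[]
t=16-17: P1@Q0 runs 1, rem=1, I/O yield, promote→Q0. Q0=[P1] Q1=[P2] Q2=[]
t=17-18: P1@Q0 runs 1, rem=0, completes. Q0=[] Q1=[P2] Q2=[]
t=18-23: P2@Q1 runs 5, rem=1, quantum used, demote→Q2. Q0=[] Q1=[] Q2=[P2]
t=23-24: P2@Q2 runs 1, rem=0, completes. Q0=[] Q1=[] Q2=[]

Answer: P3,P1,P2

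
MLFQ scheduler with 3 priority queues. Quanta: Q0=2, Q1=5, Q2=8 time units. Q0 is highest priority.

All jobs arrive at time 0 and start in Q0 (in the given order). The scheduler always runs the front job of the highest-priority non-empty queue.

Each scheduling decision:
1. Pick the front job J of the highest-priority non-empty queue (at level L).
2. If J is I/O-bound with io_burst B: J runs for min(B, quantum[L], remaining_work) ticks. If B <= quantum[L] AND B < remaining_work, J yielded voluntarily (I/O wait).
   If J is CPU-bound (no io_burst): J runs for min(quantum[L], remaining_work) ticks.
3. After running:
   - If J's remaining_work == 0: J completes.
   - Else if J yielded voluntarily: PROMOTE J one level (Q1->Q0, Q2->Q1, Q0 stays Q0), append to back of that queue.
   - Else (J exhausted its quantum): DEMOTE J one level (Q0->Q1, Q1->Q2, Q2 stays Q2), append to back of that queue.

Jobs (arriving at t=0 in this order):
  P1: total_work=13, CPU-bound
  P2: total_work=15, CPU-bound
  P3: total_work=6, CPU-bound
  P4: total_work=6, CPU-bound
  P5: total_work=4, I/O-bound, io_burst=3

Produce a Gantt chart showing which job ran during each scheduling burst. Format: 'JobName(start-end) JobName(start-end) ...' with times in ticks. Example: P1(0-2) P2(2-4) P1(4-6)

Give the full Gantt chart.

Answer: P1(0-2) P2(2-4) P3(4-6) P4(6-8) P5(8-10) P1(10-15) P2(15-20) P3(20-24) P4(24-28) P5(28-30) P1(30-36) P2(36-44)

Derivation:
t=0-2: P1@Q0 runs 2, rem=11, quantum used, demote→Q1. Q0=[P2,P3,P4,P5] Q1=[P1] Q2=[]
t=2-4: P2@Q0 runs 2, rem=13, quantum used, demote→Q1. Q0=[P3,P4,P5] Q1=[P1,P2] Q2=[]
t=4-6: P3@Q0 runs 2, rem=4, quantum used, demote→Q1. Q0=[P4,P5] Q1=[P1,P2,P3] Q2=[]
t=6-8: P4@Q0 runs 2, rem=4, quantum used, demote→Q1. Q0=[P5] Q1=[P1,P2,P3,P4] Q2=[]
t=8-10: P5@Q0 runs 2, rem=2, quantum used, demote→Q1. Q0=[] Q1=[P1,P2,P3,P4,P5] Q2=[]
t=10-15: P1@Q1 runs 5, rem=6, quantum used, demote→Q2. Q0=[] Q1=[P2,P3,P4,P5] Q2=[P1]
t=15-20: P2@Q1 runs 5, rem=8, quantum used, demote→Q2. Q0=[] Q1=[P3,P4,P5] Q2=[P1,P2]
t=20-24: P3@Q1 runs 4, rem=0, completes. Q0=[] Q1=[P4,P5] Q2=[P1,P2]
t=24-28: P4@Q1 runs 4, rem=0, completes. Q0=[] Q1=[P5] Q2=[P1,P2]
t=28-30: P5@Q1 runs 2, rem=0, completes. Q0=[] Q1=[] Q2=[P1,P2]
t=30-36: P1@Q2 runs 6, rem=0, completes. Q0=[] Q1=[] Q2=[P2]
t=36-44: P2@Q2 runs 8, rem=0, completes. Q0=[] Q1=[] Q2=[]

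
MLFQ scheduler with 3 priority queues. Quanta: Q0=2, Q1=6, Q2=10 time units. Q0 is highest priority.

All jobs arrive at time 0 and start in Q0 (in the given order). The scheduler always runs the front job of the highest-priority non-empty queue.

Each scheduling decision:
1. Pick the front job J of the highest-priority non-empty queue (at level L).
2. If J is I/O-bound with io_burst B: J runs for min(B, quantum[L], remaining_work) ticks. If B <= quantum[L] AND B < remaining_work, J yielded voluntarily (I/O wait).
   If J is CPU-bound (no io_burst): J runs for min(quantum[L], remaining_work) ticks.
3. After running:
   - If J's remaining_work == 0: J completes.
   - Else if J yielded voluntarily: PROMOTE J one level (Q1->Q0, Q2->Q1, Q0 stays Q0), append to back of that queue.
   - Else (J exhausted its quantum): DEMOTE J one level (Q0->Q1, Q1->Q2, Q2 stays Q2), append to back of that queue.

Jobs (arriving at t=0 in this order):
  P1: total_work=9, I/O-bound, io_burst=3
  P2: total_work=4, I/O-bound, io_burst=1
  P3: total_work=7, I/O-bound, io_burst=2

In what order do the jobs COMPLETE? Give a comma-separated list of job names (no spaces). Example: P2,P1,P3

t=0-2: P1@Q0 runs 2, rem=7, quantum used, demote→Q1. Q0=[P2,P3] Q1=[P1] Q2=[]
t=2-3: P2@Q0 runs 1, rem=3, I/O yield, promote→Q0. Q0=[P3,P2] Q1=[P1] Q2=[]
t=3-5: P3@Q0 runs 2, rem=5, I/O yield, promote→Q0. Q0=[P2,P3] Q1=[P1] Q2=[]
t=5-6: P2@Q0 runs 1, rem=2, I/O yield, promote→Q0. Q0=[P3,P2] Q1=[P1] Q2=[]
t=6-8: P3@Q0 runs 2, rem=3, I/O yield, promote→Q0. Q0=[P2,P3] Q1=[P1] Q2=[]
t=8-9: P2@Q0 runs 1, rem=1, I/O yield, promote→Q0. Q0=[P3,P2] Q1=[P1] Q2=[]
t=9-11: P3@Q0 runs 2, rem=1, I/O yield, promote→Q0. Q0=[P2,P3] Q1=[P1] Q2=[]
t=11-12: P2@Q0 runs 1, rem=0, completes. Q0=[P3] Q1=[P1] Q2=[]
t=12-13: P3@Q0 runs 1, rem=0, completes. Q0=[] Q1=[P1] Q2=[]
t=13-16: P1@Q1 runs 3, rem=4, I/O yield, promote→Q0. Q0=[P1] Q1=[] Q2=[]
t=16-18: P1@Q0 runs 2, rem=2, quantum used, demote→Q1. Q0=[] Q1=[P1] Q2=[]
t=18-20: P1@Q1 runs 2, rem=0, completes. Q0=[] Q1=[] Q2=[]

Answer: P2,P3,P1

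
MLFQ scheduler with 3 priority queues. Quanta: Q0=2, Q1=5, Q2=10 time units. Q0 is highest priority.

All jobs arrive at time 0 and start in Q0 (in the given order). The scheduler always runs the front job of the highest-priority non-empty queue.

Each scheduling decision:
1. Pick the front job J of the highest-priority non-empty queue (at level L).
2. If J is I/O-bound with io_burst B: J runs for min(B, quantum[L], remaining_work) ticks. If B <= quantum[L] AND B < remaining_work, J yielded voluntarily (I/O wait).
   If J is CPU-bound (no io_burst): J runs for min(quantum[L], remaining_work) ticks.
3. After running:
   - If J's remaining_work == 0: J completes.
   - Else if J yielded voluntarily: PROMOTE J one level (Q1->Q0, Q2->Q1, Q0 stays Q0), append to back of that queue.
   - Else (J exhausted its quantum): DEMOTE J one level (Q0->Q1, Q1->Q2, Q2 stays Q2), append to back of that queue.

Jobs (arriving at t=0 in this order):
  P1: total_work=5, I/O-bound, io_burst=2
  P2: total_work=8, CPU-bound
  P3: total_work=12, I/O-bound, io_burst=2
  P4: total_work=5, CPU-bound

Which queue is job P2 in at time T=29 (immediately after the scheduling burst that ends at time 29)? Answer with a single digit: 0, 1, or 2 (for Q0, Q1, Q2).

Answer: 2

Derivation:
t=0-2: P1@Q0 runs 2, rem=3, I/O yield, promote→Q0. Q0=[P2,P3,P4,P1] Q1=[] Q2=[]
t=2-4: P2@Q0 runs 2, rem=6, quantum used, demote→Q1. Q0=[P3,P4,P1] Q1=[P2] Q2=[]
t=4-6: P3@Q0 runs 2, rem=10, I/O yield, promote→Q0. Q0=[P4,P1,P3] Q1=[P2] Q2=[]
t=6-8: P4@Q0 runs 2, rem=3, quantum used, demote→Q1. Q0=[P1,P3] Q1=[P2,P4] Q2=[]
t=8-10: P1@Q0 runs 2, rem=1, I/O yield, promote→Q0. Q0=[P3,P1] Q1=[P2,P4] Q2=[]
t=10-12: P3@Q0 runs 2, rem=8, I/O yield, promote→Q0. Q0=[P1,P3] Q1=[P2,P4] Q2=[]
t=12-13: P1@Q0 runs 1, rem=0, completes. Q0=[P3] Q1=[P2,P4] Q2=[]
t=13-15: P3@Q0 runs 2, rem=6, I/O yield, promote→Q0. Q0=[P3] Q1=[P2,P4] Q2=[]
t=15-17: P3@Q0 runs 2, rem=4, I/O yield, promote→Q0. Q0=[P3] Q1=[P2,P4] Q2=[]
t=17-19: P3@Q0 runs 2, rem=2, I/O yield, promote→Q0. Q0=[P3] Q1=[P2,P4] Q2=[]
t=19-21: P3@Q0 runs 2, rem=0, completes. Q0=[] Q1=[P2,P4] Q2=[]
t=21-26: P2@Q1 runs 5, rem=1, quantum used, demote→Q2. Q0=[] Q1=[P4] Q2=[P2]
t=26-29: P4@Q1 runs 3, rem=0, completes. Q0=[] Q1=[] Q2=[P2]
t=29-30: P2@Q2 runs 1, rem=0, completes. Q0=[] Q1=[] Q2=[]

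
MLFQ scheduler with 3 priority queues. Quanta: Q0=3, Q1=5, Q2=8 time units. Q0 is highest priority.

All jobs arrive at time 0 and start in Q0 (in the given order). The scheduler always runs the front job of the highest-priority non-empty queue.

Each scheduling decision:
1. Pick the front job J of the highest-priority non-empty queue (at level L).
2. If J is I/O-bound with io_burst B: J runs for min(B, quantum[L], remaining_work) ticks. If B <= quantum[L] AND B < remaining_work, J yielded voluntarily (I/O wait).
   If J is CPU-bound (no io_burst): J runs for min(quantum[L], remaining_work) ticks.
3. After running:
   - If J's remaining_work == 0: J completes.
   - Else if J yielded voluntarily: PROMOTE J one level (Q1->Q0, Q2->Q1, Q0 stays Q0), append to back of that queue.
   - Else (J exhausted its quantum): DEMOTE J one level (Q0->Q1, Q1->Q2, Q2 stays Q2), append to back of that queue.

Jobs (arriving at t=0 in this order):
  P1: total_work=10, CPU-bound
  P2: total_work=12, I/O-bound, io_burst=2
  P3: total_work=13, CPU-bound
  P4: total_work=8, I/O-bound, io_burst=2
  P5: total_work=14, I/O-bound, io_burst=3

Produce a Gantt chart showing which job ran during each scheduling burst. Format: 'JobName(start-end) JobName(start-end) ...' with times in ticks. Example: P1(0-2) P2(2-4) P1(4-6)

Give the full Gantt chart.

Answer: P1(0-3) P2(3-5) P3(5-8) P4(8-10) P5(10-13) P2(13-15) P4(15-17) P5(17-20) P2(20-22) P4(22-24) P5(24-27) P2(27-29) P4(29-31) P5(31-34) P2(34-36) P5(36-38) P2(38-40) P1(40-45) P3(45-50) P1(50-52) P3(52-57)

Derivation:
t=0-3: P1@Q0 runs 3, rem=7, quantum used, demote→Q1. Q0=[P2,P3,P4,P5] Q1=[P1] Q2=[]
t=3-5: P2@Q0 runs 2, rem=10, I/O yield, promote→Q0. Q0=[P3,P4,P5,P2] Q1=[P1] Q2=[]
t=5-8: P3@Q0 runs 3, rem=10, quantum used, demote→Q1. Q0=[P4,P5,P2] Q1=[P1,P3] Q2=[]
t=8-10: P4@Q0 runs 2, rem=6, I/O yield, promote→Q0. Q0=[P5,P2,P4] Q1=[P1,P3] Q2=[]
t=10-13: P5@Q0 runs 3, rem=11, I/O yield, promote→Q0. Q0=[P2,P4,P5] Q1=[P1,P3] Q2=[]
t=13-15: P2@Q0 runs 2, rem=8, I/O yield, promote→Q0. Q0=[P4,P5,P2] Q1=[P1,P3] Q2=[]
t=15-17: P4@Q0 runs 2, rem=4, I/O yield, promote→Q0. Q0=[P5,P2,P4] Q1=[P1,P3] Q2=[]
t=17-20: P5@Q0 runs 3, rem=8, I/O yield, promote→Q0. Q0=[P2,P4,P5] Q1=[P1,P3] Q2=[]
t=20-22: P2@Q0 runs 2, rem=6, I/O yield, promote→Q0. Q0=[P4,P5,P2] Q1=[P1,P3] Q2=[]
t=22-24: P4@Q0 runs 2, rem=2, I/O yield, promote→Q0. Q0=[P5,P2,P4] Q1=[P1,P3] Q2=[]
t=24-27: P5@Q0 runs 3, rem=5, I/O yield, promote→Q0. Q0=[P2,P4,P5] Q1=[P1,P3] Q2=[]
t=27-29: P2@Q0 runs 2, rem=4, I/O yield, promote→Q0. Q0=[P4,P5,P2] Q1=[P1,P3] Q2=[]
t=29-31: P4@Q0 runs 2, rem=0, completes. Q0=[P5,P2] Q1=[P1,P3] Q2=[]
t=31-34: P5@Q0 runs 3, rem=2, I/O yield, promote→Q0. Q0=[P2,P5] Q1=[P1,P3] Q2=[]
t=34-36: P2@Q0 runs 2, rem=2, I/O yield, promote→Q0. Q0=[P5,P2] Q1=[P1,P3] Q2=[]
t=36-38: P5@Q0 runs 2, rem=0, completes. Q0=[P2] Q1=[P1,P3] Q2=[]
t=38-40: P2@Q0 runs 2, rem=0, completes. Q0=[] Q1=[P1,P3] Q2=[]
t=40-45: P1@Q1 runs 5, rem=2, quantum used, demote→Q2. Q0=[] Q1=[P3] Q2=[P1]
t=45-50: P3@Q1 runs 5, rem=5, quantum used, demote→Q2. Q0=[] Q1=[] Q2=[P1,P3]
t=50-52: P1@Q2 runs 2, rem=0, completes. Q0=[] Q1=[] Q2=[P3]
t=52-57: P3@Q2 runs 5, rem=0, completes. Q0=[] Q1=[] Q2=[]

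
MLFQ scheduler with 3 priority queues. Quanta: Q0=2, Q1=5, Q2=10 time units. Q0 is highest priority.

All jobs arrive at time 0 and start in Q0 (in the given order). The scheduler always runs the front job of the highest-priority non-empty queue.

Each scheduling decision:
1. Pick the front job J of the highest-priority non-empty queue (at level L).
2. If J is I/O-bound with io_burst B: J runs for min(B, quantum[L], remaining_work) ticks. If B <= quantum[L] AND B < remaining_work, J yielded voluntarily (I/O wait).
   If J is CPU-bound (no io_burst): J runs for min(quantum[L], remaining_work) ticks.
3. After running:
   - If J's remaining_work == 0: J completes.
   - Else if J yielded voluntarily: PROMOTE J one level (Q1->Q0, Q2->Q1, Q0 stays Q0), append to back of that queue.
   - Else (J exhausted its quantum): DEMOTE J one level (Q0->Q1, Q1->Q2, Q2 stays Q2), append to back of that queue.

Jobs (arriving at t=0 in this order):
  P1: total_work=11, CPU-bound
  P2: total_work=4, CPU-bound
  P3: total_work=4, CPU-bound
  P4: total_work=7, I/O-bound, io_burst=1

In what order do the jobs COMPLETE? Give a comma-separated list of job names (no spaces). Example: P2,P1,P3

Answer: P4,P2,P3,P1

Derivation:
t=0-2: P1@Q0 runs 2, rem=9, quantum used, demote→Q1. Q0=[P2,P3,P4] Q1=[P1] Q2=[]
t=2-4: P2@Q0 runs 2, rem=2, quantum used, demote→Q1. Q0=[P3,P4] Q1=[P1,P2] Q2=[]
t=4-6: P3@Q0 runs 2, rem=2, quantum used, demote→Q1. Q0=[P4] Q1=[P1,P2,P3] Q2=[]
t=6-7: P4@Q0 runs 1, rem=6, I/O yield, promote→Q0. Q0=[P4] Q1=[P1,P2,P3] Q2=[]
t=7-8: P4@Q0 runs 1, rem=5, I/O yield, promote→Q0. Q0=[P4] Q1=[P1,P2,P3] Q2=[]
t=8-9: P4@Q0 runs 1, rem=4, I/O yield, promote→Q0. Q0=[P4] Q1=[P1,P2,P3] Q2=[]
t=9-10: P4@Q0 runs 1, rem=3, I/O yield, promote→Q0. Q0=[P4] Q1=[P1,P2,P3] Q2=[]
t=10-11: P4@Q0 runs 1, rem=2, I/O yield, promote→Q0. Q0=[P4] Q1=[P1,P2,P3] Q2=[]
t=11-12: P4@Q0 runs 1, rem=1, I/O yield, promote→Q0. Q0=[P4] Q1=[P1,P2,P3] Q2=[]
t=12-13: P4@Q0 runs 1, rem=0, completes. Q0=[] Q1=[P1,P2,P3] Q2=[]
t=13-18: P1@Q1 runs 5, rem=4, quantum used, demote→Q2. Q0=[] Q1=[P2,P3] Q2=[P1]
t=18-20: P2@Q1 runs 2, rem=0, completes. Q0=[] Q1=[P3] Q2=[P1]
t=20-22: P3@Q1 runs 2, rem=0, completes. Q0=[] Q1=[] Q2=[P1]
t=22-26: P1@Q2 runs 4, rem=0, completes. Q0=[] Q1=[] Q2=[]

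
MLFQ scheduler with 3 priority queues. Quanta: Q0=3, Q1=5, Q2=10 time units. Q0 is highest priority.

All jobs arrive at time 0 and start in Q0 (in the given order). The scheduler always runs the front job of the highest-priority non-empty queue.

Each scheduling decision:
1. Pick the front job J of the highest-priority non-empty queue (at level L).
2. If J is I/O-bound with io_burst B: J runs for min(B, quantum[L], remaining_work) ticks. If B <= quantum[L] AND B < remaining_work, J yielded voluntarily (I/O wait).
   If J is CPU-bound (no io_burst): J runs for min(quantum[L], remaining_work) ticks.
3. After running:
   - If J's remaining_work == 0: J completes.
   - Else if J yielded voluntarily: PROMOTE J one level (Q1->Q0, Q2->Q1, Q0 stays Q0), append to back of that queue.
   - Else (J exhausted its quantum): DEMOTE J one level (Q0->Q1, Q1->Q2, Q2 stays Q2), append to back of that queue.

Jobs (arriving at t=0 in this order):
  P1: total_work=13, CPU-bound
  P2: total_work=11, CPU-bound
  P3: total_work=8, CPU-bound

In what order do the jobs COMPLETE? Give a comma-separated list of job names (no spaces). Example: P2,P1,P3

t=0-3: P1@Q0 runs 3, rem=10, quantum used, demote→Q1. Q0=[P2,P3] Q1=[P1] Q2=[]
t=3-6: P2@Q0 runs 3, rem=8, quantum used, demote→Q1. Q0=[P3] Q1=[P1,P2] Q2=[]
t=6-9: P3@Q0 runs 3, rem=5, quantum used, demote→Q1. Q0=[] Q1=[P1,P2,P3] Q2=[]
t=9-14: P1@Q1 runs 5, rem=5, quantum used, demote→Q2. Q0=[] Q1=[P2,P3] Q2=[P1]
t=14-19: P2@Q1 runs 5, rem=3, quantum used, demote→Q2. Q0=[] Q1=[P3] Q2=[P1,P2]
t=19-24: P3@Q1 runs 5, rem=0, completes. Q0=[] Q1=[] Q2=[P1,P2]
t=24-29: P1@Q2 runs 5, rem=0, completes. Q0=[] Q1=[] Q2=[P2]
t=29-32: P2@Q2 runs 3, rem=0, completes. Q0=[] Q1=[] Q2=[]

Answer: P3,P1,P2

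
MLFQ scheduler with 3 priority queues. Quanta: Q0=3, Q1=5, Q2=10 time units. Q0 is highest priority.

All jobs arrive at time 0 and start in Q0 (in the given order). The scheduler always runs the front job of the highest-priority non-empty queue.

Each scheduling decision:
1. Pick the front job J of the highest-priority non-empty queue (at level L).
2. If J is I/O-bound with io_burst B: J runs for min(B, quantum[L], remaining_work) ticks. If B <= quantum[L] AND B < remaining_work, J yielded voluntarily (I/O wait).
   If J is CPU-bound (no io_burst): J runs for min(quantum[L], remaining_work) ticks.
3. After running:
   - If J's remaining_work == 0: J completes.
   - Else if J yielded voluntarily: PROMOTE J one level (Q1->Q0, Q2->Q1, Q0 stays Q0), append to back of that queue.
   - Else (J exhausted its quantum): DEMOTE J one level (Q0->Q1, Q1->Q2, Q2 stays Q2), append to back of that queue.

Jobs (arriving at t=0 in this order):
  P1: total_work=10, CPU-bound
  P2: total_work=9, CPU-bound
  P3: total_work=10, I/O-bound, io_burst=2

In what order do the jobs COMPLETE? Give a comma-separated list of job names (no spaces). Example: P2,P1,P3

t=0-3: P1@Q0 runs 3, rem=7, quantum used, demote→Q1. Q0=[P2,P3] Q1=[P1] Q2=[]
t=3-6: P2@Q0 runs 3, rem=6, quantum used, demote→Q1. Q0=[P3] Q1=[P1,P2] Q2=[]
t=6-8: P3@Q0 runs 2, rem=8, I/O yield, promote→Q0. Q0=[P3] Q1=[P1,P2] Q2=[]
t=8-10: P3@Q0 runs 2, rem=6, I/O yield, promote→Q0. Q0=[P3] Q1=[P1,P2] Q2=[]
t=10-12: P3@Q0 runs 2, rem=4, I/O yield, promote→Q0. Q0=[P3] Q1=[P1,P2] Q2=[]
t=12-14: P3@Q0 runs 2, rem=2, I/O yield, promote→Q0. Q0=[P3] Q1=[P1,P2] Q2=[]
t=14-16: P3@Q0 runs 2, rem=0, completes. Q0=[] Q1=[P1,P2] Q2=[]
t=16-21: P1@Q1 runs 5, rem=2, quantum used, demote→Q2. Q0=[] Q1=[P2] Q2=[P1]
t=21-26: P2@Q1 runs 5, rem=1, quantum used, demote→Q2. Q0=[] Q1=[] Q2=[P1,P2]
t=26-28: P1@Q2 runs 2, rem=0, completes. Q0=[] Q1=[] Q2=[P2]
t=28-29: P2@Q2 runs 1, rem=0, completes. Q0=[] Q1=[] Q2=[]

Answer: P3,P1,P2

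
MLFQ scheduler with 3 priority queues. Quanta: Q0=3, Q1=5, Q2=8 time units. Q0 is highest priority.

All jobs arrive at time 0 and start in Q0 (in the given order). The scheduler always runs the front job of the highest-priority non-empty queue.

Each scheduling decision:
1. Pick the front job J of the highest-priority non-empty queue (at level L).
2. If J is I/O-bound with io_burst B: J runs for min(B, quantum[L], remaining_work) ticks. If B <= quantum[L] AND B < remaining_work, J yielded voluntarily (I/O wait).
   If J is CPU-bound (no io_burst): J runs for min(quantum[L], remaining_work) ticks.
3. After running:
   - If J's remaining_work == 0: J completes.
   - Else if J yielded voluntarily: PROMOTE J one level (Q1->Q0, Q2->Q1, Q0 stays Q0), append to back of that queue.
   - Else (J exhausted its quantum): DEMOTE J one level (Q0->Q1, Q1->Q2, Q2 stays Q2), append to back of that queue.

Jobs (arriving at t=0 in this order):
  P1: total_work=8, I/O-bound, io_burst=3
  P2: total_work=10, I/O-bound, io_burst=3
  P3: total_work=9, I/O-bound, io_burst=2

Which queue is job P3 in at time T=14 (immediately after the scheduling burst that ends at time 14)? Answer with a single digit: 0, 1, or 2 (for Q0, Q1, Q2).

Answer: 0

Derivation:
t=0-3: P1@Q0 runs 3, rem=5, I/O yield, promote→Q0. Q0=[P2,P3,P1] Q1=[] Q2=[]
t=3-6: P2@Q0 runs 3, rem=7, I/O yield, promote→Q0. Q0=[P3,P1,P2] Q1=[] Q2=[]
t=6-8: P3@Q0 runs 2, rem=7, I/O yield, promote→Q0. Q0=[P1,P2,P3] Q1=[] Q2=[]
t=8-11: P1@Q0 runs 3, rem=2, I/O yield, promote→Q0. Q0=[P2,P3,P1] Q1=[] Q2=[]
t=11-14: P2@Q0 runs 3, rem=4, I/O yield, promote→Q0. Q0=[P3,P1,P2] Q1=[] Q2=[]
t=14-16: P3@Q0 runs 2, rem=5, I/O yield, promote→Q0. Q0=[P1,P2,P3] Q1=[] Q2=[]
t=16-18: P1@Q0 runs 2, rem=0, completes. Q0=[P2,P3] Q1=[] Q2=[]
t=18-21: P2@Q0 runs 3, rem=1, I/O yield, promote→Q0. Q0=[P3,P2] Q1=[] Q2=[]
t=21-23: P3@Q0 runs 2, rem=3, I/O yield, promote→Q0. Q0=[P2,P3] Q1=[] Q2=[]
t=23-24: P2@Q0 runs 1, rem=0, completes. Q0=[P3] Q1=[] Q2=[]
t=24-26: P3@Q0 runs 2, rem=1, I/O yield, promote→Q0. Q0=[P3] Q1=[] Q2=[]
t=26-27: P3@Q0 runs 1, rem=0, completes. Q0=[] Q1=[] Q2=[]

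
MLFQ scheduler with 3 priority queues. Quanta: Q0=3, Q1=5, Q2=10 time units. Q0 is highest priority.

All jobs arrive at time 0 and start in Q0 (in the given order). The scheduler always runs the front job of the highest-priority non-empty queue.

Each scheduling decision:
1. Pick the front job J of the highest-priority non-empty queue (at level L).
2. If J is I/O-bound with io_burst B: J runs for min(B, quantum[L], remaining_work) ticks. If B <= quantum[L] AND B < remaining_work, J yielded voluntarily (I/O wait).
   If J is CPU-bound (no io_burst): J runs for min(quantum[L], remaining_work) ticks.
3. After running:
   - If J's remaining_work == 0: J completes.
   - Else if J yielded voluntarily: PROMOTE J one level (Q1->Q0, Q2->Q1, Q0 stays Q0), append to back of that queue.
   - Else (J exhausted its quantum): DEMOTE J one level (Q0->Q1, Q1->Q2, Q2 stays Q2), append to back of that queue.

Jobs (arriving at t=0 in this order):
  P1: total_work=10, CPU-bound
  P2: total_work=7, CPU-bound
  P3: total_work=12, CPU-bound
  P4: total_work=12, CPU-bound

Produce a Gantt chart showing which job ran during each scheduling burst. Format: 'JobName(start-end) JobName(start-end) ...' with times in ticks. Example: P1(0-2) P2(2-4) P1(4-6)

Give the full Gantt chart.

t=0-3: P1@Q0 runs 3, rem=7, quantum used, demote→Q1. Q0=[P2,P3,P4] Q1=[P1] Q2=[]
t=3-6: P2@Q0 runs 3, rem=4, quantum used, demote→Q1. Q0=[P3,P4] Q1=[P1,P2] Q2=[]
t=6-9: P3@Q0 runs 3, rem=9, quantum used, demote→Q1. Q0=[P4] Q1=[P1,P2,P3] Q2=[]
t=9-12: P4@Q0 runs 3, rem=9, quantum used, demote→Q1. Q0=[] Q1=[P1,P2,P3,P4] Q2=[]
t=12-17: P1@Q1 runs 5, rem=2, quantum used, demote→Q2. Q0=[] Q1=[P2,P3,P4] Q2=[P1]
t=17-21: P2@Q1 runs 4, rem=0, completes. Q0=[] Q1=[P3,P4] Q2=[P1]
t=21-26: P3@Q1 runs 5, rem=4, quantum used, demote→Q2. Q0=[] Q1=[P4] Q2=[P1,P3]
t=26-31: P4@Q1 runs 5, rem=4, quantum used, demote→Q2. Q0=[] Q1=[] Q2=[P1,P3,P4]
t=31-33: P1@Q2 runs 2, rem=0, completes. Q0=[] Q1=[] Q2=[P3,P4]
t=33-37: P3@Q2 runs 4, rem=0, completes. Q0=[] Q1=[] Q2=[P4]
t=37-41: P4@Q2 runs 4, rem=0, completes. Q0=[] Q1=[] Q2=[]

Answer: P1(0-3) P2(3-6) P3(6-9) P4(9-12) P1(12-17) P2(17-21) P3(21-26) P4(26-31) P1(31-33) P3(33-37) P4(37-41)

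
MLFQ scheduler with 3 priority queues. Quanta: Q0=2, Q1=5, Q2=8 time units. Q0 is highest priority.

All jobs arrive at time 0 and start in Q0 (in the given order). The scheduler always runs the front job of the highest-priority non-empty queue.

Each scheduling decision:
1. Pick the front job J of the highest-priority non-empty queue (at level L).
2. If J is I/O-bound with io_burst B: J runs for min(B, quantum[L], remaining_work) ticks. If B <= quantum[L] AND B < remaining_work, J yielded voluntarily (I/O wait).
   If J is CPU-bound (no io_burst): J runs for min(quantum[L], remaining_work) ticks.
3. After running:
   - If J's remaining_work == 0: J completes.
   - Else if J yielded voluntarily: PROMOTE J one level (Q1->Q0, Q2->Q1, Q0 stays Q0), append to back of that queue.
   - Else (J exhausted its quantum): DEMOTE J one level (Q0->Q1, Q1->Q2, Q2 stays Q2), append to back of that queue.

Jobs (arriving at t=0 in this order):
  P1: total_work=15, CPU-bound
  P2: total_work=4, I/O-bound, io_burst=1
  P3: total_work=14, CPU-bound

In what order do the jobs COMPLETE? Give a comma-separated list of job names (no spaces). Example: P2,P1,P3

Answer: P2,P1,P3

Derivation:
t=0-2: P1@Q0 runs 2, rem=13, quantum used, demote→Q1. Q0=[P2,P3] Q1=[P1] Q2=[]
t=2-3: P2@Q0 runs 1, rem=3, I/O yield, promote→Q0. Q0=[P3,P2] Q1=[P1] Q2=[]
t=3-5: P3@Q0 runs 2, rem=12, quantum used, demote→Q1. Q0=[P2] Q1=[P1,P3] Q2=[]
t=5-6: P2@Q0 runs 1, rem=2, I/O yield, promote→Q0. Q0=[P2] Q1=[P1,P3] Q2=[]
t=6-7: P2@Q0 runs 1, rem=1, I/O yield, promote→Q0. Q0=[P2] Q1=[P1,P3] Q2=[]
t=7-8: P2@Q0 runs 1, rem=0, completes. Q0=[] Q1=[P1,P3] Q2=[]
t=8-13: P1@Q1 runs 5, rem=8, quantum used, demote→Q2. Q0=[] Q1=[P3] Q2=[P1]
t=13-18: P3@Q1 runs 5, rem=7, quantum used, demote→Q2. Q0=[] Q1=[] Q2=[P1,P3]
t=18-26: P1@Q2 runs 8, rem=0, completes. Q0=[] Q1=[] Q2=[P3]
t=26-33: P3@Q2 runs 7, rem=0, completes. Q0=[] Q1=[] Q2=[]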